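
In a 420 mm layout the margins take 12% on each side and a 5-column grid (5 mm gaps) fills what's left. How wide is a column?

Margins: 12% × 420 = 50.4 mm each, so content = 420 − 100.8 = 319.2 mm.
319.2 − 4·5 = 299.2; ÷5 gives c = 59.84 mm.

59.84 mm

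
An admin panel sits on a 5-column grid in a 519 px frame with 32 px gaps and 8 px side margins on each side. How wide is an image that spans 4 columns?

396 px

Take off 16 px of margins, leaving 503 px.
5 columns + 4 gaps: 5c + 4·32 = 503.
5c = 503 − 128 = 375, so c = 75 px.
4 columns plus 3 gaps: 300 + 96 = 396 px.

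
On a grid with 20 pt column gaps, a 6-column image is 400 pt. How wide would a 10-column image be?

680 pt

Subtracting 5 column gaps of 20 leaves 300 for 6 columns, so c = 50 pt.
10-column span = 10·50 + 9·20 = 680 pt.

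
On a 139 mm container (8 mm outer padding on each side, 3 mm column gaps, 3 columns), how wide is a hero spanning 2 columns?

Inside the margins: 139 − 16 = 123 mm.
Subtracting 2 column gaps of 3 leaves 117 for 3 columns, so c = 39 mm.
2-column span = 2·39 + 1·3 = 81 mm.

81 mm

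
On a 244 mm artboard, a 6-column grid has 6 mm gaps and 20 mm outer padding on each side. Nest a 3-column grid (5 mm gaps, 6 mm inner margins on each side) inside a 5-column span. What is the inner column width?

Inside the margins: 244 − 40 = 204 mm.
6 columns + 5 gaps: 6c + 5·6 = 204.
6c = 204 − 30 = 174, so c = 29 mm.
5 columns plus 4 gaps: 145 + 24 = 169 mm.
Inner content = 169 − 2·6 = 157 mm.
3d + 2·5 = 157 → 3d = 147 → d = 49 mm.

49 mm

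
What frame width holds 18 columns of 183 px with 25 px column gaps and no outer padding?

3719 px

Total width: 18·183 + 17·25 = 3719 px.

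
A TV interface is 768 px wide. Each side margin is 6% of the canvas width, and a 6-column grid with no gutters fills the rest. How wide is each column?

768 × (1 − 2·6%) = 768 × 88% = 675.84 px for the columns.
With no gutters, each column is 675.84/6 = 112.64 px.

112.64 px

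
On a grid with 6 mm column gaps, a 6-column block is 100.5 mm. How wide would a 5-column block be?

82.75 mm

6 columns + 5 column gaps: 6c + 5·6 = 100.5.
6c = 100.5 − 30 = 70.5, so c = 11.75 mm.
5-column span = 5·11.75 + 4·6 = 82.75 mm.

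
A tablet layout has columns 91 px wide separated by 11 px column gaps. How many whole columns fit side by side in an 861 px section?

8 columns

k columns need k·91 + (k−1)·11 = k·102 − 11.
k·102 − 11 ≤ 861 → k ≤ 872 / 102 ≈ 8.55, so k = 8.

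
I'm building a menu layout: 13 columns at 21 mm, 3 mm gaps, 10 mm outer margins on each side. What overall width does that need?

329 mm

Container = 2·10 + 13·21 + 12·3 = 20 + 273 + 36 = 329 mm.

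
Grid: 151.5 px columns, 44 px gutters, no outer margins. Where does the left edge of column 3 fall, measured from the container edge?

Before column 3: 2 columns + 2 gutters.
Offset = 2·(151.5 + 44) = 2·195.5 = 391 px.

391 px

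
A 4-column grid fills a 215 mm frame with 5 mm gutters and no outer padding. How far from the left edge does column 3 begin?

110 mm

4c + 3·5 = 215 → 4c = 200 → c = 50 mm.
Before column 3: 2 columns + 2 gutters.
Offset = 2·(50 + 5) = 2·55 = 110 mm.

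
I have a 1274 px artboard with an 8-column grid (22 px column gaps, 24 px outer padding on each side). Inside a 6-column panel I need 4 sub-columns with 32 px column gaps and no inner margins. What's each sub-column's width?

Outer content = 1274 − 2·24 = 1226 px.
1226 − 7·22 = 1072; ÷8 gives c = 134 px.
Span of 6: 6·134 + 5·22 = 804 + 110 = 914 px.
914 − 3·32 = 818; ÷4 gives d = 204.5 px.

204.5 px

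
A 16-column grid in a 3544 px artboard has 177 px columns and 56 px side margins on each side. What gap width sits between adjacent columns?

40 px

Take off 112 px of margins, leaving 3432 px.
16·177 + 15g = 3432 → 15g = 600 → g = 40 px.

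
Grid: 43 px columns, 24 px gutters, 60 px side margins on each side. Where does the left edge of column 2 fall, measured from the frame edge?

127 px

Column 2 starts at margin + 1·(column + gutter) = 60 + 1·67 = 127 px.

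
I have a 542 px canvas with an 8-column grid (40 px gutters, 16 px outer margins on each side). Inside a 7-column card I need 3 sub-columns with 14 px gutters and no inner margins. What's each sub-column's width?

137.75 px

Outer content = 542 − 2·16 = 510 px.
Subtracting 7 gutters of 40 leaves 230 for 8 columns, so c = 28.75 px.
7 columns plus 6 gutters: 201.25 + 240 = 441.25 px.
Subtracting 2 gutters of 14 leaves 413.25 for 3 columns, so d = 137.75 px.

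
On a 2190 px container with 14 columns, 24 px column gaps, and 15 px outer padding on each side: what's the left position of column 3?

Take off 30 px of margins, leaving 2160 px.
2160 − 13·24 = 1848; ÷14 gives c = 132 px.
Before column 3: the margin + 2 columns + 2 column gaps.
Offset = 15 + 2·(132 + 24) = 15 + 312 = 327 px.

327 px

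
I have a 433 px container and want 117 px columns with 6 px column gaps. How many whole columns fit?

k columns need k·117 + (k−1)·6 = k·123 − 6.
k·123 − 6 ≤ 433 → k ≤ 439 / 123 ≈ 3.57, so k = 3.

3 columns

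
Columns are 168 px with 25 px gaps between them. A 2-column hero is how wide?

Span of 2: 2·168 + 1·25 = 336 + 25 = 361 px.

361 px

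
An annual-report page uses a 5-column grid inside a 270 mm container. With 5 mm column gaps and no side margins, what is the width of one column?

5c + 4·5 = 270 → 5c = 250 → c = 50 mm.

50 mm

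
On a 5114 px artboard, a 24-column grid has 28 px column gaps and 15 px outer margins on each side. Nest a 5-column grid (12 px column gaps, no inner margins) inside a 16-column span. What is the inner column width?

666.4 px

Outer content = 5114 − 2·15 = 5084 px.
Subtracting 23 column gaps of 28 leaves 4440 for 24 columns, so c = 185 px.
16 columns plus 15 column gaps: 2960 + 420 = 3380 px.
5 columns + 4 column gaps: 5d + 4·12 = 3380.
5d = 3380 − 48 = 3332, so d = 666.4 px.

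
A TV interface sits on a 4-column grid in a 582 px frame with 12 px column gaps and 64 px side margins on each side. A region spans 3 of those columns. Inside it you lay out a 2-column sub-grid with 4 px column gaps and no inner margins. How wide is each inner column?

Inside the margins: 582 − 128 = 454 px.
4c + 3·12 = 454 → 4c = 418 → c = 104.5 px.
Span of 3: 3·104.5 + 2·12 = 313.5 + 24 = 337.5 px.
Subtracting 1 column gap of 4 leaves 333.5 for 2 columns, so d = 166.75 px.

166.75 px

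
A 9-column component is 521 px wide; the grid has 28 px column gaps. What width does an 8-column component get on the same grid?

Subtracting 8 column gaps of 28 leaves 297 for 9 columns, so c = 33 px.
8-column span = 8·33 + 7·28 = 460 px.

460 px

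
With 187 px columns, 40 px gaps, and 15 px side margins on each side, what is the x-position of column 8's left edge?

Before column 8: the margin + 7 columns + 7 gaps.
Offset = 15 + 7·(187 + 40) = 15 + 1589 = 1604 px.

1604 px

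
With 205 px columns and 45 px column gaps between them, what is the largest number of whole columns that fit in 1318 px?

Each extra column adds 205 + 45 = 250 px.
(1318 + 45) / 250 = 5.45, so 5 columns fit.

5 columns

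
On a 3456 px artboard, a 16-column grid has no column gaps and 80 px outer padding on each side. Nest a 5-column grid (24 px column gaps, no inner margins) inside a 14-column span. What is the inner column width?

557.6 px

Inside the margins: 3456 − 160 = 3296 px.
16c = 3296 → c = 206 px.
With no column gaps, 14 columns span 14·206 = 2884 px.
5d + 4·24 = 2884 → 5d = 2788 → d = 557.6 px.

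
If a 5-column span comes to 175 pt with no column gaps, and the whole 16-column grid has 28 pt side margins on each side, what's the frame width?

616 pt

5c = 175 → c = 35 pt.
Total width: 2·28 + 16·35 = 616 pt.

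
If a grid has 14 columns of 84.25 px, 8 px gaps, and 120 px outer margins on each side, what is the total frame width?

1523.5 px

Frame = 2·120 + 14·84.25 + 13·8 = 240 + 1179.5 + 104 = 1523.5 px.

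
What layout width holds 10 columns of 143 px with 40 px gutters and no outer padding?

Layout = 10·143 + 9·40 = 1430 + 360 = 1790 px.

1790 px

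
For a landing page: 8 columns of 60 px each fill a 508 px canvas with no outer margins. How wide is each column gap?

8·60 + 7g = 508 → 7g = 28 → g = 4 px.

4 px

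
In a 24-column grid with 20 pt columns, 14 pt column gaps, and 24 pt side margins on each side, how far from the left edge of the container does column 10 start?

330 pt

Each column+gutter stride is 34 pt; 9 of them past the 24 pt margin is 24 + 306 = 330 pt.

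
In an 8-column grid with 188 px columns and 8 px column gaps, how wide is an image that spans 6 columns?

Span of 6: 6·188 + 5·8 = 1128 + 40 = 1168 px.

1168 px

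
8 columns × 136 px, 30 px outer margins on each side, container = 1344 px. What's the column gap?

28 px

Inside the margins: 1344 − 60 = 1284 px.
8·136 + 7g = 1284 → 7g = 196 → g = 28 px.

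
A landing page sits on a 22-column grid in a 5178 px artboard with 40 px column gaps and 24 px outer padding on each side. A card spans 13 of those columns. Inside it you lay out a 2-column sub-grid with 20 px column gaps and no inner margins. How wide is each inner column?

1497.5 px

Outer content = 5178 − 2·24 = 5130 px.
5130 − 21·40 = 4290; ÷22 gives c = 195 px.
13 columns plus 12 column gaps: 2535 + 480 = 3015 px.
3015 − 1·20 = 2995; ÷2 gives d = 1497.5 px.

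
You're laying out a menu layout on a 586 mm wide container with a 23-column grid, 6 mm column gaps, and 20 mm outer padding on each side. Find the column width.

Content width = 586 − 2·20 = 546 mm.
23 columns + 22 column gaps: 23c + 22·6 = 546.
23c = 546 − 132 = 414, so c = 18 mm.

18 mm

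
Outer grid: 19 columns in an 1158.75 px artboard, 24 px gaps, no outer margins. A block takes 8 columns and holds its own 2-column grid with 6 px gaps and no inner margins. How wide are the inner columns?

234 px

19 columns + 18 gaps: 19c + 18·24 = 1158.75.
19c = 1158.75 − 432 = 726.75, so c = 38.25 px.
8 columns plus 7 gaps: 306 + 168 = 474 px.
2d + 1·6 = 474 → 2d = 468 → d = 234 px.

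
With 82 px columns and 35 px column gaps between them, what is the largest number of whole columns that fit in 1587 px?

13 columns

k columns need k·82 + (k−1)·35 = k·117 − 35.
k·117 − 35 ≤ 1587 → k ≤ 1622 / 117 ≈ 13.86, so k = 13.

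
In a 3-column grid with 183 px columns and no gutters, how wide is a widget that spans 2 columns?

366 px

With no gutters, 2 columns span 2·183 = 366 px.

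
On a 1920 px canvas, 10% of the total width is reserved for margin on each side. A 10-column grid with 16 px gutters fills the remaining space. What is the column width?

Each margin = 10% of 1920 = 192 px; content = 1920 − 2·192 = 1536 px.
10 columns + 9 gutters: 10c + 9·16 = 1536.
10c = 1536 − 144 = 1392, so c = 139.2 px.

139.2 px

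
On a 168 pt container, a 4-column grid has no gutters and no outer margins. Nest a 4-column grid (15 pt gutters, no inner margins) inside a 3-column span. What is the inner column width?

4c = 168 → c = 42 pt.
With no gutters, 3 columns span 3·42 = 126 pt.
126 − 3·15 = 81; ÷4 gives d = 20.25 pt.

20.25 pt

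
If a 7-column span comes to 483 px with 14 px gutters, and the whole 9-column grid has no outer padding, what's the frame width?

625 px

7 columns + 6 gutters: 7c + 6·14 = 483.
7c = 483 − 84 = 399, so c = 57 px.
Total width: 9·57 + 8·14 = 625 px.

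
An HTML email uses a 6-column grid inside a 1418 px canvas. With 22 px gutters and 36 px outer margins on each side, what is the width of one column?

Take off 72 px of margins, leaving 1346 px.
6 columns + 5 gutters: 6c + 5·22 = 1346.
6c = 1346 − 110 = 1236, so c = 206 px.

206 px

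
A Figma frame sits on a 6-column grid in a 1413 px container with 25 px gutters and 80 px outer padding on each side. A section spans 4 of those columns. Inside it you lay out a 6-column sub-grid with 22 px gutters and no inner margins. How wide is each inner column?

Take off 160 px of margins, leaving 1253 px.
6c + 5·25 = 1253 → 6c = 1128 → c = 188 px.
4 columns plus 3 gutters: 752 + 75 = 827 px.
6d + 5·22 = 827 → 6d = 717 → d = 119.5 px.

119.5 px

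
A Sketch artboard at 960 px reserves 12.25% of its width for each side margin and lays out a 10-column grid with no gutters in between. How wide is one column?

72.48 px

Margins: 12.25% × 960 = 117.6 px each, so content = 960 − 235.2 = 724.8 px.
10c = 724.8 → c = 72.48 px.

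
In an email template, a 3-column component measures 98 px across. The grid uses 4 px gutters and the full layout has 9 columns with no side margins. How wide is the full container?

302 px

Subtracting 2 gutters of 4 leaves 90 for 3 columns, so c = 30 px.
Summing: 270 + 32 = 302 px.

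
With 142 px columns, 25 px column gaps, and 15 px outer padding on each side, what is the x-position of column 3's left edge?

349 px

Each column+gutter stride is 167 px; 2 of them past the 15 px margin is 15 + 334 = 349 px.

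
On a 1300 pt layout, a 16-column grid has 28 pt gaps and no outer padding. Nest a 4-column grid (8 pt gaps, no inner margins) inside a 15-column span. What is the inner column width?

16c + 15·28 = 1300 → 16c = 880 → c = 55 pt.
Span of 15: 15·55 + 14·28 = 825 + 392 = 1217 pt.
4d + 3·8 = 1217 → 4d = 1193 → d = 298.25 pt.

298.25 pt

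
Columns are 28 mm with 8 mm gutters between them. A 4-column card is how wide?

136 mm

Span of 4: 4·28 + 3·8 = 112 + 24 = 136 mm.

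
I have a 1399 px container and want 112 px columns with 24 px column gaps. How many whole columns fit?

Each extra column adds 112 + 24 = 136 px.
(1399 + 24) / 136 = 10.46, so 10 columns fit.

10 columns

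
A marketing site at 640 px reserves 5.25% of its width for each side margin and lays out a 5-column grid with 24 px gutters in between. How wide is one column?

95.36 px

Margins: 5.25% × 640 = 33.6 px each, so content = 640 − 67.2 = 572.8 px.
572.8 − 4·24 = 476.8; ÷5 gives c = 95.36 px.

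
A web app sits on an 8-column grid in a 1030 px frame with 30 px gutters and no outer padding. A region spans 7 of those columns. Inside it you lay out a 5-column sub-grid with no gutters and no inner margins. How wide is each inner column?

Subtracting 7 gutters of 30 leaves 820 for 8 columns, so c = 102.5 px.
7-column span = 7·102.5 + 6·30 = 897.5 px.
897.5 / 5 = 179.5 px per column.

179.5 px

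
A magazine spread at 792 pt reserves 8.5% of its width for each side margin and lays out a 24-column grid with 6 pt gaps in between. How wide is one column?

21.64 pt

792 × (1 − 2·8.5%) = 792 × 83% = 657.36 pt for the columns.
24c + 23·6 = 657.36 → 24c = 519.36 → c = 21.64 pt.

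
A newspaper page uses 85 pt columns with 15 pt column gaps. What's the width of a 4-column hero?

Span of 4: 4·85 + 3·15 = 340 + 45 = 385 pt.

385 pt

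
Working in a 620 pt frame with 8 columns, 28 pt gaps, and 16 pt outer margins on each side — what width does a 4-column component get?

Subtract both margins: 620 − 2·16 = 588 pt.
588 − 7·28 = 392; ÷8 gives c = 49 pt.
Span of 4: 4·49 + 3·28 = 196 + 84 = 280 pt.

280 pt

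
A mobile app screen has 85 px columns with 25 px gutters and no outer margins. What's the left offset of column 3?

220 px

No margin, so column 3 starts at 2·(column + gutter) = 2·110 = 220 px.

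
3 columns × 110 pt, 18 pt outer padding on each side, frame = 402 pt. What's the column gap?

Subtract both margins: 402 − 2·18 = 366 pt.
3·110 + 2g = 366 → 2g = 36 → g = 18 pt.

18 pt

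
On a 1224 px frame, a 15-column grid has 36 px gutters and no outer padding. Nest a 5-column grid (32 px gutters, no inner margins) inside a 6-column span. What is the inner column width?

68 px

Subtracting 14 gutters of 36 leaves 720 for 15 columns, so c = 48 px.
Span of 6: 6·48 + 5·36 = 288 + 180 = 468 px.
5 columns + 4 gutters: 5d + 4·32 = 468.
5d = 468 − 128 = 340, so d = 68 px.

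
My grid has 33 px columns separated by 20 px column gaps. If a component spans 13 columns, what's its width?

669 px

13 columns plus 12 column gaps: 429 + 240 = 669 px.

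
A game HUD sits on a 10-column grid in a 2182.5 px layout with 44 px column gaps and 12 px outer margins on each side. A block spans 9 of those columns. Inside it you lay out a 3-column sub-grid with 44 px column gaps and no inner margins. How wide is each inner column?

Outer content = 2182.5 − 2·12 = 2158.5 px.
Subtracting 9 column gaps of 44 leaves 1762.5 for 10 columns, so c = 176.25 px.
9-column span = 9·176.25 + 8·44 = 1938.25 px.
1938.25 − 2·44 = 1850.25; ÷3 gives d = 616.75 px.

616.75 px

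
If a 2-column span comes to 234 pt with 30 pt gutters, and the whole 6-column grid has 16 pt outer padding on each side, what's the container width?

Subtracting 1 gutter of 30 leaves 204 for 2 columns, so c = 102 pt.
Total width: 2·16 + 6·102 + 5·30 = 794 pt.

794 pt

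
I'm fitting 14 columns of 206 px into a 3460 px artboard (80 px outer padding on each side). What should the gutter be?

Inside the margins: 3460 − 160 = 3300 px.
14 columns take 14·206 = 2884 px; remaining 416 splits into 13 gutters.
g = 416 / 13 = 32 px.

32 px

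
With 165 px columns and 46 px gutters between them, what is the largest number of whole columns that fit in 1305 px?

Each extra column adds 165 + 46 = 211 px.
(1305 + 46) / 211 = 6.40, so 6 columns fit.

6 columns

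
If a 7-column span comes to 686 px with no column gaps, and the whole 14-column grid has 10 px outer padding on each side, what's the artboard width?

1392 px

7c = 686 → c = 98 px.
Total width: 2·10 + 14·98 = 1392 px.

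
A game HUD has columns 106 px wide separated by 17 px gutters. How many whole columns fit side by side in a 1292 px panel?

10 columns

k columns need k·106 + (k−1)·17 = k·123 − 17.
k·123 − 17 ≤ 1292 → k ≤ 1309 / 123 ≈ 10.64, so k = 10.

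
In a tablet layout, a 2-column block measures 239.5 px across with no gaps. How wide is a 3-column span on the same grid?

239.5 / 2 = 119.75 px per column.
3-column span = 3·119.75 = 359.25 px.

359.25 px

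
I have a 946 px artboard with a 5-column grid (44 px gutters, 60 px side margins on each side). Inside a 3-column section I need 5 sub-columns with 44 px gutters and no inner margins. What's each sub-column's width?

60.4 px

Take off 120 px of margins, leaving 826 px.
5 columns + 4 gutters: 5c + 4·44 = 826.
5c = 826 − 176 = 650, so c = 130 px.
3 columns plus 2 gutters: 390 + 88 = 478 px.
5 columns + 4 gutters: 5d + 4·44 = 478.
5d = 478 − 176 = 302, so d = 60.4 px.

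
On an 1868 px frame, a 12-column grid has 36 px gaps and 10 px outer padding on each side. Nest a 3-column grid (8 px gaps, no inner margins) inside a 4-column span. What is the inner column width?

Inside the margins: 1868 − 20 = 1848 px.
1848 − 11·36 = 1452; ÷12 gives c = 121 px.
4-column span = 4·121 + 3·36 = 592 px.
3 columns + 2 gaps: 3d + 2·8 = 592.
3d = 592 − 16 = 576, so d = 192 px.

192 px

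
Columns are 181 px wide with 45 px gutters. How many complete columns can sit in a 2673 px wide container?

12 columns

12 columns: 12·181 + 11·45 = 2667 px ≤ 2673.
13 columns: 2893 px > 2673. So 12.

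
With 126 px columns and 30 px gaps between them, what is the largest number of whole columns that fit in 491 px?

k columns need k·126 + (k−1)·30 = k·156 − 30.
k·156 − 30 ≤ 491 → k ≤ 521 / 156 ≈ 3.34, so k = 3.

3 columns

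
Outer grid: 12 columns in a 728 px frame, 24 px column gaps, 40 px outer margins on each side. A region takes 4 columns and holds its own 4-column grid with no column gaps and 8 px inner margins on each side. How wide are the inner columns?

46 px

Inside the margins: 728 − 80 = 648 px.
12c + 11·24 = 648 → 12c = 384 → c = 32 px.
Span of 4: 4·32 + 3·24 = 128 + 72 = 200 px.
Inner content = 200 − 2·8 = 184 px.
184 / 4 = 46 px per column.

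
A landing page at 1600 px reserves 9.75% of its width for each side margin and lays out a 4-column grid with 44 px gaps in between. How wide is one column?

289 px

Margins: 9.75% × 1600 = 156 px each, so content = 1600 − 312 = 1288 px.
1288 − 3·44 = 1156; ÷4 gives c = 289 px.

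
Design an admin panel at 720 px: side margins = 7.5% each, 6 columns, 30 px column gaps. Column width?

77 px

720 × (1 − 2·7.5%) = 720 × 85% = 612 px for the columns.
6c + 5·30 = 612 → 6c = 462 → c = 77 px.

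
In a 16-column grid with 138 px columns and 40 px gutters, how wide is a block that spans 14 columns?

2452 px

14-column span = 14·138 + 13·40 = 2452 px.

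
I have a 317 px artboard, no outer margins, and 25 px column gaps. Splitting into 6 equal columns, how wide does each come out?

32 px

317 − 5·25 = 192; ÷6 gives c = 32 px.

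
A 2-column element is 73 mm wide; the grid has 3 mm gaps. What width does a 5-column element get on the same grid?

2c + 1·3 = 73 → 2c = 70 → c = 35 mm.
5 columns plus 4 gaps: 175 + 12 = 187 mm.

187 mm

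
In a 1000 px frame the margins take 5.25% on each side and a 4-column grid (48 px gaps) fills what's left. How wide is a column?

187.75 px

Margins: 5.25% × 1000 = 52.5 px each, so content = 1000 − 105 = 895 px.
Subtracting 3 gaps of 48 leaves 751 for 4 columns, so c = 187.75 px.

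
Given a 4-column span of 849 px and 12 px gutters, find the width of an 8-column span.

1710 px

4c + 3·12 = 849 → 4c = 813 → c = 203.25 px.
8 columns plus 7 gutters: 1626 + 84 = 1710 px.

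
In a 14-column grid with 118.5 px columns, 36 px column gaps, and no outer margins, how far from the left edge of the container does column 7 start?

927 px

Before column 7: 6 columns + 6 column gaps.
Offset = 6·(118.5 + 36) = 6·154.5 = 927 px.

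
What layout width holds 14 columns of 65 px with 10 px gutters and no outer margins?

1040 px

Layout = 14·65 + 13·10 = 910 + 130 = 1040 px.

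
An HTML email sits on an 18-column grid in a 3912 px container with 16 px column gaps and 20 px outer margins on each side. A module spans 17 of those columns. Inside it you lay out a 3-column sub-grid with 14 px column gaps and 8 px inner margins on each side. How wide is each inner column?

Take off 40 px of margins, leaving 3872 px.
18c + 17·16 = 3872 → 18c = 3600 → c = 200 px.
Span of 17: 17·200 + 16·16 = 3400 + 256 = 3656 px.
Inner content = 3656 − 2·8 = 3640 px.
3d + 2·14 = 3640 → 3d = 3612 → d = 1204 px.

1204 px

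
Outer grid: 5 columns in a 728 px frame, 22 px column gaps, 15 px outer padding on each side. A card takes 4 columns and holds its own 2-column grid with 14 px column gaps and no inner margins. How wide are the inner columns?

Inside the margins: 728 − 30 = 698 px.
Subtracting 4 column gaps of 22 leaves 610 for 5 columns, so c = 122 px.
4 columns plus 3 column gaps: 488 + 66 = 554 px.
554 − 1·14 = 540; ÷2 gives d = 270 px.

270 px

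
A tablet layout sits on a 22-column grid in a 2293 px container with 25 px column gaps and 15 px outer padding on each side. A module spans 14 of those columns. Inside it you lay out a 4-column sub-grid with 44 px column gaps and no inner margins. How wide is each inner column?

Take off 30 px of margins, leaving 2263 px.
2263 − 21·25 = 1738; ÷22 gives c = 79 px.
14-column span = 14·79 + 13·25 = 1431 px.
1431 − 3·44 = 1299; ÷4 gives d = 324.75 px.

324.75 px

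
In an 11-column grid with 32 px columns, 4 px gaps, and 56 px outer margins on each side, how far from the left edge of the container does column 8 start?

308 px

Each column+gutter stride is 36 px; 7 of them past the 56 px margin is 56 + 252 = 308 px.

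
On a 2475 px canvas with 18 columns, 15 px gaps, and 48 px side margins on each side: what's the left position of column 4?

Content = 2475 − 2·48 = 2379 px.
18c + 17·15 = 2379 → 18c = 2124 → c = 118 px.
Before column 4: the margin + 3 columns + 3 gaps.
Offset = 48 + 3·(118 + 15) = 48 + 399 = 447 px.

447 px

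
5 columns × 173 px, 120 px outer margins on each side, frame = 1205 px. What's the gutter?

25 px

Take off 240 px of margins, leaving 965 px.
5·173 + 4g = 965 → 4g = 100 → g = 25 px.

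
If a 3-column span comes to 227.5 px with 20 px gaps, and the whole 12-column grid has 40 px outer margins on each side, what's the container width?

227.5 − 2·20 = 187.5; ÷3 gives c = 62.5 px.
Adding margins, columns and gutters: 80 + 750 + 220 = 1050 px.

1050 px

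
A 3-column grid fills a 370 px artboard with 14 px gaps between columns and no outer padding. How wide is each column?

3c + 2·14 = 370 → 3c = 342 → c = 114 px.

114 px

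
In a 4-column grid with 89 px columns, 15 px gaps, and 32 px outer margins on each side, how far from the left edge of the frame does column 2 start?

136 px

Before column 2: the margin + 1 column + 1 gap.
Offset = 32 + 1·(89 + 15) = 32 + 104 = 136 px.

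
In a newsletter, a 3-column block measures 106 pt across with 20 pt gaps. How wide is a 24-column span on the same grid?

3c + 2·20 = 106 → 3c = 66 → c = 22 pt.
24 columns plus 23 gaps: 528 + 460 = 988 pt.

988 pt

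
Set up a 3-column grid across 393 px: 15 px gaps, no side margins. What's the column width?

Subtracting 2 gaps of 15 leaves 363 for 3 columns, so c = 121 px.

121 px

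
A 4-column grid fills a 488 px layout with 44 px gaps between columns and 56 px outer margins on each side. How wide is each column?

61 px

Inside the margins: 488 − 112 = 376 px.
Subtracting 3 gaps of 44 leaves 244 for 4 columns, so c = 61 px.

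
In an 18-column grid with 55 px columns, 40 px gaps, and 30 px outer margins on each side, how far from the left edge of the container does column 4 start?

315 px

Each column+gutter stride is 95 px; 3 of them past the 30 px margin is 30 + 285 = 315 px.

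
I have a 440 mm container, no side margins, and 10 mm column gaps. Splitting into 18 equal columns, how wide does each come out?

18c + 17·10 = 440 → 18c = 270 → c = 15 mm.

15 mm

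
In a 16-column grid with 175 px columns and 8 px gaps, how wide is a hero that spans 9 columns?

9-column span = 9·175 + 8·8 = 1639 px.

1639 px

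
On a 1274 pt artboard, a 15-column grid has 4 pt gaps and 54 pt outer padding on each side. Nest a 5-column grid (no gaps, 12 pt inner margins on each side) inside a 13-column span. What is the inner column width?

197.2 pt

Inside the margins: 1274 − 108 = 1166 pt.
1166 − 14·4 = 1110; ÷15 gives c = 74 pt.
Span of 13: 13·74 + 12·4 = 962 + 48 = 1010 pt.
Inner content = 1010 − 2·12 = 986 pt.
986 / 5 = 197.2 pt per column.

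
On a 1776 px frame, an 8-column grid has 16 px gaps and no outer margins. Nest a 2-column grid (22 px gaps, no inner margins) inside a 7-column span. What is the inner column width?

765 px

8c + 7·16 = 1776 → 8c = 1664 → c = 208 px.
Span of 7: 7·208 + 6·16 = 1456 + 96 = 1552 px.
1552 − 1·22 = 1530; ÷2 gives d = 765 px.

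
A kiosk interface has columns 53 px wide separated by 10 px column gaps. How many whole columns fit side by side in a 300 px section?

k columns need k·53 + (k−1)·10 = k·63 − 10.
k·63 − 10 ≤ 300 → k ≤ 310 / 63 ≈ 4.92, so k = 4.

4 columns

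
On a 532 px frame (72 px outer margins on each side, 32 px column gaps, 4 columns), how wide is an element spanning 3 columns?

283 px

Inside the margins: 532 − 144 = 388 px.
388 − 3·32 = 292; ÷4 gives c = 73 px.
Span of 3: 3·73 + 2·32 = 219 + 64 = 283 px.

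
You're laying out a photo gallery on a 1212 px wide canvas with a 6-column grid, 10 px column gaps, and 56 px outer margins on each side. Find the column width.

175 px

Inside the margins: 1212 − 112 = 1100 px.
Subtracting 5 column gaps of 10 leaves 1050 for 6 columns, so c = 175 px.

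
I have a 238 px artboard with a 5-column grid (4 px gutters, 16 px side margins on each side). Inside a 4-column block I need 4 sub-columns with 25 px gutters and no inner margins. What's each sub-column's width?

Take off 32 px of margins, leaving 206 px.
5c + 4·4 = 206 → 5c = 190 → c = 38 px.
Span of 4: 4·38 + 3·4 = 152 + 12 = 164 px.
Subtracting 3 gutters of 25 leaves 89 for 4 columns, so d = 22.25 px.

22.25 px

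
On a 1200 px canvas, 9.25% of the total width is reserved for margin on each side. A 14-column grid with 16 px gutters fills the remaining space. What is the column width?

55 px

Each margin = 9.25% of 1200 = 111 px; content = 1200 − 2·111 = 978 px.
978 − 13·16 = 770; ÷14 gives c = 55 px.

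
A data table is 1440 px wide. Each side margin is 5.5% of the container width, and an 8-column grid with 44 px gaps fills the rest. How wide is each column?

121.7 px

Each margin = 5.5% of 1440 = 79.2 px; content = 1440 − 2·79.2 = 1281.6 px.
1281.6 − 7·44 = 973.6; ÷8 gives c = 121.7 px.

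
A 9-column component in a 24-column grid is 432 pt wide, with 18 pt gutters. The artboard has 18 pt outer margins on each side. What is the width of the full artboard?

1218 pt

432 − 8·18 = 288; ÷9 gives c = 32 pt.
Artboard = 2·18 + 24·32 + 23·18 = 36 + 768 + 414 = 1218 pt.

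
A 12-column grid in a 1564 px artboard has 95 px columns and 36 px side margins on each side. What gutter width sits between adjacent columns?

Inside the margins: 1564 − 72 = 1492 px.
12·95 + 11g = 1492 → 11g = 352 → g = 32 px.

32 px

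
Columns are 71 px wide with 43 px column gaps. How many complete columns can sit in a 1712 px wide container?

15 columns

k columns need k·71 + (k−1)·43 = k·114 − 43.
k·114 − 43 ≤ 1712 → k ≤ 1755 / 114 ≈ 15.39, so k = 15.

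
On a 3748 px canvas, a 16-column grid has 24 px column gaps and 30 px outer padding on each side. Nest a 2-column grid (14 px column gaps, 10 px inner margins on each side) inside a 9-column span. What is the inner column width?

1015 px

Outer content = 3748 − 2·30 = 3688 px.
Subtracting 15 column gaps of 24 leaves 3328 for 16 columns, so c = 208 px.
9-column span = 9·208 + 8·24 = 2064 px.
Inner content = 2064 − 2·10 = 2044 px.
Subtracting 1 column gap of 14 leaves 2030 for 2 columns, so d = 1015 px.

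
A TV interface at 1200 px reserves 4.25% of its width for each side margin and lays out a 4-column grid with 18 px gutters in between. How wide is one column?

261 px

Margins: 4.25% × 1200 = 51 px each, so content = 1200 − 102 = 1098 px.
4c + 3·18 = 1098 → 4c = 1044 → c = 261 px.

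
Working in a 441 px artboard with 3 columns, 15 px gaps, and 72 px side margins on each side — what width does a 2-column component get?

Content width = 441 − 2·72 = 297 px.
3c + 2·15 = 297 → 3c = 267 → c = 89 px.
2 columns plus 1 gap: 178 + 15 = 193 px.

193 px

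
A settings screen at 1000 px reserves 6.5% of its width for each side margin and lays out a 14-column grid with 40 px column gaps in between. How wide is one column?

Margins: 6.5% × 1000 = 65 px each, so content = 1000 − 130 = 870 px.
14c + 13·40 = 870 → 14c = 350 → c = 25 px.

25 px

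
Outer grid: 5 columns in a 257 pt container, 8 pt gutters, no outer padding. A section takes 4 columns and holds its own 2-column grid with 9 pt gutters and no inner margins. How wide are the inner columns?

97.5 pt

5c + 4·8 = 257 → 5c = 225 → c = 45 pt.
4-column span = 4·45 + 3·8 = 204 pt.
2 columns + 1 gutter: 2d + 1·9 = 204.
2d = 204 − 9 = 195, so d = 97.5 pt.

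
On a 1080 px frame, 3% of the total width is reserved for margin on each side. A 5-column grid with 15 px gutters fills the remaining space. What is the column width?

191.04 px

Margins: 3% × 1080 = 32.4 px each, so content = 1080 − 64.8 = 1015.2 px.
5c + 4·15 = 1015.2 → 5c = 955.2 → c = 191.04 px.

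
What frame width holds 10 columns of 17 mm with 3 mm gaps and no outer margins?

Total width: 10·17 + 9·3 = 197 mm.

197 mm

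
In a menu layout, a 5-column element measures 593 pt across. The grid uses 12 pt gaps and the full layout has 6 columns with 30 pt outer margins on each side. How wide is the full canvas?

5c + 4·12 = 593 → 5c = 545 → c = 109 pt.
Canvas = 2·30 + 6·109 + 5·12 = 60 + 654 + 60 = 774 pt.

774 pt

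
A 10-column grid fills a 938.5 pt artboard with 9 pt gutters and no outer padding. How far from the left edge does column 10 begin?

852.75 pt

938.5 − 9·9 = 857.5; ÷10 gives c = 85.75 pt.
No margin, so column 10 starts at 9·(column + gutter) = 9·94.75 = 852.75 pt.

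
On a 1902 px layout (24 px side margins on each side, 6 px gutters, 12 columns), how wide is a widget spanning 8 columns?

1234 px

Take off 48 px of margins, leaving 1854 px.
Subtracting 11 gutters of 6 leaves 1788 for 12 columns, so c = 149 px.
Span of 8: 8·149 + 7·6 = 1192 + 42 = 1234 px.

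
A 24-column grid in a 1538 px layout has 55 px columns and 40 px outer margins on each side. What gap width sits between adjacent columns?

Subtract both margins: 1538 − 2·40 = 1458 px.
24 columns take 24·55 = 1320 px; remaining 138 splits into 23 gaps.
g = 138 / 23 = 6 px.

6 px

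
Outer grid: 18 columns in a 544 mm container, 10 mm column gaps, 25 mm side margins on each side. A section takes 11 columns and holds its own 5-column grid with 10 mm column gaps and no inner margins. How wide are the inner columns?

51.6 mm

Outer content = 544 − 2·25 = 494 mm.
Subtracting 17 column gaps of 10 leaves 324 for 18 columns, so c = 18 mm.
11 columns plus 10 column gaps: 198 + 100 = 298 mm.
Subtracting 4 column gaps of 10 leaves 258 for 5 columns, so d = 51.6 mm.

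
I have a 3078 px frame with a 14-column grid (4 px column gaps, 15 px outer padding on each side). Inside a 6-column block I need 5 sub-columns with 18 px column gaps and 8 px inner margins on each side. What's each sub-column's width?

243.2 px

Inside the margins: 3078 − 30 = 3048 px.
3048 − 13·4 = 2996; ÷14 gives c = 214 px.
6 columns plus 5 column gaps: 1284 + 20 = 1304 px.
Inner content = 1304 − 2·8 = 1288 px.
1288 − 4·18 = 1216; ÷5 gives d = 243.2 px.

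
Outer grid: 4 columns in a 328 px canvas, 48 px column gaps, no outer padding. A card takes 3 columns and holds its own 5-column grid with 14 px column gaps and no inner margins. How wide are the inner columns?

328 − 3·48 = 184; ÷4 gives c = 46 px.
3 columns plus 2 column gaps: 138 + 96 = 234 px.
5 columns + 4 column gaps: 5d + 4·14 = 234.
5d = 234 − 56 = 178, so d = 35.6 px.

35.6 px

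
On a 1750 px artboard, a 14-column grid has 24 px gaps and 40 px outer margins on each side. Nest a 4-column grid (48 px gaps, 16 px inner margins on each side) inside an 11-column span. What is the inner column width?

Take off 80 px of margins, leaving 1670 px.
14c + 13·24 = 1670 → 14c = 1358 → c = 97 px.
11-column span = 11·97 + 10·24 = 1307 px.
Inner content = 1307 − 2·16 = 1275 px.
1275 − 3·48 = 1131; ÷4 gives d = 282.75 px.

282.75 px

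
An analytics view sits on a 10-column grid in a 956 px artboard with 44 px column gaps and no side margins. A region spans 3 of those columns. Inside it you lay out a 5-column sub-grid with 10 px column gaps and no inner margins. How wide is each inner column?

43.2 px

10 columns + 9 column gaps: 10c + 9·44 = 956.
10c = 956 − 396 = 560, so c = 56 px.
3-column span = 3·56 + 2·44 = 256 px.
5 columns + 4 column gaps: 5d + 4·10 = 256.
5d = 256 − 40 = 216, so d = 43.2 px.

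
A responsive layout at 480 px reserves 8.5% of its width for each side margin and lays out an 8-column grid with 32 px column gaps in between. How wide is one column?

Margins: 8.5% × 480 = 40.8 px each, so content = 480 − 81.6 = 398.4 px.
8c + 7·32 = 398.4 → 8c = 174.4 → c = 21.8 px.

21.8 px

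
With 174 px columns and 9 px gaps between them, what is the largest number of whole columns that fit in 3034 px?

16 columns

k columns need k·174 + (k−1)·9 = k·183 − 9.
k·183 − 9 ≤ 3034 → k ≤ 3043 / 183 ≈ 16.63, so k = 16.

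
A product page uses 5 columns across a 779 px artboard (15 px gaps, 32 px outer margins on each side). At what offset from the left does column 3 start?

Inside the margins: 779 − 64 = 715 px.
5 columns + 4 gaps: 5c + 4·15 = 715.
5c = 715 − 60 = 655, so c = 131 px.
Column 3 starts at margin + 2·(column + gutter) = 32 + 2·146 = 324 px.

324 px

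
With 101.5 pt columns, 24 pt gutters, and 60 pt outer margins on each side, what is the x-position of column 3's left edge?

311 pt

Before column 3: the margin + 2 columns + 2 gutters.
Offset = 60 + 2·(101.5 + 24) = 60 + 251 = 311 pt.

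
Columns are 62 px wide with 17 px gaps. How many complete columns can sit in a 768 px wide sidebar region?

9 columns

Each extra column adds 62 + 17 = 79 px.
(768 + 17) / 79 = 9.94, so 9 columns fit.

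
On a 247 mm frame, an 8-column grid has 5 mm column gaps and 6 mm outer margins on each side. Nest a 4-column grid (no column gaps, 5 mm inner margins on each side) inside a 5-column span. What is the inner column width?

33.75 mm

Outer content = 247 − 2·6 = 235 mm.
8c + 7·5 = 235 → 8c = 200 → c = 25 mm.
5 columns plus 4 column gaps: 125 + 20 = 145 mm.
Inner content = 145 − 2·5 = 135 mm.
4d = 135 → d = 33.75 mm.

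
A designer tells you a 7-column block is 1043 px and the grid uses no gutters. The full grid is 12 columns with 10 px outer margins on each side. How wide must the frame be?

1808 px

1043 / 7 = 149 px per column.
Frame = 2·10 + 12·149 = 20 + 1788 = 1808 px.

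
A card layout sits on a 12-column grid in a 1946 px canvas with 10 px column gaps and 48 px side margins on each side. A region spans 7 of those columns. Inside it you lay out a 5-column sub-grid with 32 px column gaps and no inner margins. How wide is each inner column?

189.4 px

Outer content = 1946 − 2·48 = 1850 px.
12 columns + 11 column gaps: 12c + 11·10 = 1850.
12c = 1850 − 110 = 1740, so c = 145 px.
Span of 7: 7·145 + 6·10 = 1015 + 60 = 1075 px.
1075 − 4·32 = 947; ÷5 gives d = 189.4 px.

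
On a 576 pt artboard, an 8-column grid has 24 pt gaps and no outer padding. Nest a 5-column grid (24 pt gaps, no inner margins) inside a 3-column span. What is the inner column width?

21 pt

8 columns + 7 gaps: 8c + 7·24 = 576.
8c = 576 − 168 = 408, so c = 51 pt.
Span of 3: 3·51 + 2·24 = 153 + 48 = 201 pt.
Subtracting 4 gaps of 24 leaves 105 for 5 columns, so d = 21 pt.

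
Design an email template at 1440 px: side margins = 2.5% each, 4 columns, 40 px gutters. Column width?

312 px

Margins: 2.5% × 1440 = 36 px each, so content = 1440 − 72 = 1368 px.
4c + 3·40 = 1368 → 4c = 1248 → c = 312 px.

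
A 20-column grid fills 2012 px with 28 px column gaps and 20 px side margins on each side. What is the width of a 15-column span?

Subtract both margins: 2012 − 2·20 = 1972 px.
1972 − 19·28 = 1440; ÷20 gives c = 72 px.
15 columns plus 14 column gaps: 1080 + 392 = 1472 px.

1472 px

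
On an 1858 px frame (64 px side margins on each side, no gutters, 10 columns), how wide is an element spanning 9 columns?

1557 px

Content width = 1858 − 2·64 = 1730 px.
1730 / 10 = 173 px per column.
9-column span = 9·173 = 1557 px.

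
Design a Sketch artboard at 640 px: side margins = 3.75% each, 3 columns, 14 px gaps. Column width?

Margins: 3.75% × 640 = 24 px each, so content = 640 − 48 = 592 px.
Subtracting 2 gaps of 14 leaves 564 for 3 columns, so c = 188 px.

188 px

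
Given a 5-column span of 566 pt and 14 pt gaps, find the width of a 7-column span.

Subtracting 4 gaps of 14 leaves 510 for 5 columns, so c = 102 pt.
7-column span = 7·102 + 6·14 = 798 pt.

798 pt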